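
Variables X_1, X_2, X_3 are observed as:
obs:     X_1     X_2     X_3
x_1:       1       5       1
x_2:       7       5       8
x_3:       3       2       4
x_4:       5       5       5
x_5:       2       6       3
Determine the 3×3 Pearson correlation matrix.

Step 1 — column means:
  mean(X_1) = (1 + 7 + 3 + 5 + 2) / 5 = 18/5 = 3.6
  mean(X_2) = (5 + 5 + 2 + 5 + 6) / 5 = 23/5 = 4.6
  mean(X_3) = (1 + 8 + 4 + 5 + 3) / 5 = 21/5 = 4.2

Step 2 — sample variances and covariances s[i,j] = (1/(n-1)) · Σ_k (x_{k,i} - mean_i) · (x_{k,j} - mean_j), with n-1 = 4:
  s[X_1,X_1] = ((-2.6)·(-2.6) + (3.4)·(3.4) + (-0.6)·(-0.6) + (1.4)·(1.4) + (-1.6)·(-1.6)) / 4 = 23.2/4 = 5.8
  s[X_1,X_2] = ((-2.6)·(0.4) + (3.4)·(0.4) + (-0.6)·(-2.6) + (1.4)·(0.4) + (-1.6)·(1.4)) / 4 = 0.2/4 = 0.05
  s[X_1,X_3] = ((-2.6)·(-3.2) + (3.4)·(3.8) + (-0.6)·(-0.2) + (1.4)·(0.8) + (-1.6)·(-1.2)) / 4 = 24.4/4 = 6.1
  s[X_2,X_2] = ((0.4)·(0.4) + (0.4)·(0.4) + (-2.6)·(-2.6) + (0.4)·(0.4) + (1.4)·(1.4)) / 4 = 9.2/4 = 2.3
  s[X_2,X_3] = ((0.4)·(-3.2) + (0.4)·(3.8) + (-2.6)·(-0.2) + (0.4)·(0.8) + (1.4)·(-1.2)) / 4 = -0.6/4 = -0.15
  s[X_3,X_3] = ((-3.2)·(-3.2) + (3.8)·(3.8) + (-0.2)·(-0.2) + (0.8)·(0.8) + (-1.2)·(-1.2)) / 4 = 26.8/4 = 6.7
  Sample standard deviations s_i = √(s[i,i]):
  s(X_1) = √(5.8) = 2.4083
  s(X_2) = √(2.3) = 1.5166
  s(X_3) = √(6.7) = 2.5884

Step 3 — r_{ij} = s_{ij} / (s_i · s_j):
  r[X_1,X_1] = 1 (diagonal).
  r[X_1,X_2] = 0.05 / (2.4083 · 1.5166) = 0.05 / 3.6524 = 0.0137
  r[X_1,X_3] = 6.1 / (2.4083 · 2.5884) = 6.1 / 6.2338 = 0.9785
  r[X_2,X_2] = 1 (diagonal).
  r[X_2,X_3] = -0.15 / (1.5166 · 2.5884) = -0.15 / 3.9256 = -0.0382
  r[X_3,X_3] = 1 (diagonal).

R is symmetric with unit diagonal. Assembling:

R = [[1, 0.0137, 0.9785],
 [0.0137, 1, -0.0382],
 [0.9785, -0.0382, 1]]


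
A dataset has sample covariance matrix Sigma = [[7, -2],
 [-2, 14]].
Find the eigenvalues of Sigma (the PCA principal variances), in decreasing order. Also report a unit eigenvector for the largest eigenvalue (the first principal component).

Step 1 — characteristic polynomial of 2×2 Sigma:
  det(Sigma - λI) = λ² - trace · λ + det = 0.
  trace = 7 + 14 = 21, det = 7·14 - (-2)² = 94.
Step 2 — discriminant:
  Δ = trace² - 4·det = 441 - 376 = 65.
Step 3 — eigenvalues:
  λ = (trace ± √Δ)/2 = (21 ± 8.0623)/2,
  λ_1 = 14.5311,  λ_2 = 6.4689.

Step 4 — unit eigenvector for λ_1: solve (Sigma - λ_1 I)v = 0. First row:
  (7 - 14.5311)·v_x + (-2)·v_y = 0, i.e. (-7.5311)·v_x + (-2)·v_y = 0,
  so v ∝ (b, λ_1 - a) = (-2, 7.5311); multiply by -1 so the first entry is positive: u = (2, -7.5311).
  ||u|| = √((2)² + (-7.5311)²) = √(60.7179) ≈ 7.7922,
  v_1 = u/||u|| ≈ (0.2567, -0.9665) (||v_1|| = 1).

λ_1 = 14.5311,  λ_2 = 6.4689;  v_1 ≈ (0.2567, -0.9665)


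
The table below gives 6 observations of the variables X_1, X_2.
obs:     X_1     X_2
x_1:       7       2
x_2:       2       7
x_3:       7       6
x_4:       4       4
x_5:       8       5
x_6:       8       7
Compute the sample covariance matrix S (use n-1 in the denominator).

Step 1 — column means:
  mean(X_1) = (7 + 2 + 7 + 4 + 8 + 8) / 6 = 36/6 = 6
  mean(X_2) = (2 + 7 + 6 + 4 + 5 + 7) / 6 = 31/6 = 5.1667

Step 2 — sample covariance S[i,j] = (1/(n-1)) · Σ_k (x_{k,i} - mean_i) · (x_{k,j} - mean_j), with n-1 = 5.
  S[X_1,X_1] = ((1)·(1) + (-4)·(-4) + (1)·(1) + (-2)·(-2) + (2)·(2) + (2)·(2)) / 5 = 30/5 = 6
  S[X_1,X_2] = ((1)·(-3.1667) + (-4)·(1.8333) + (1)·(0.8333) + (-2)·(-1.1667) + (2)·(-0.1667) + (2)·(1.8333)) / 5 = -4/5 = -0.8
  S[X_2,X_2] = ((-3.1667)·(-3.1667) + (1.8333)·(1.8333) + (0.8333)·(0.8333) + (-1.1667)·(-1.1667) + (-0.1667)·(-0.1667) + (1.8333)·(1.8333)) / 5 = 18.8333/5 = 3.7667

S is symmetric (S[j,i] = S[i,j]). Assembling:

S = [[6, -0.8],
 [-0.8, 3.7667]]


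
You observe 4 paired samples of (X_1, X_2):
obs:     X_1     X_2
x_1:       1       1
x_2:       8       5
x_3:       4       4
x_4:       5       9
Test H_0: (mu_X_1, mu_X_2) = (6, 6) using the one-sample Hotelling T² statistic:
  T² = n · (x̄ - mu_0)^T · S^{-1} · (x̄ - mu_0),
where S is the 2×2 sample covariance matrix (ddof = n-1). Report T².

Step 1 — sample mean vector:
  mean(X_1) = (1 + 8 + 4 + 5) / 4 = 18/4 = 4.5
  mean(X_2) = (1 + 5 + 4 + 9) / 4 = 19/4 = 4.75
  x̄ = (4.5, 4.75),  deviation x̄ - mu_0 = (4.5, 4.75) - (6, 6) = (-1.5, -1.25).

Step 2 — sample covariance matrix, S[i,j] = (1/(n-1)) · Σ_k (x_{k,i} - mean_i) · (x_{k,j} - mean_j), divisor n-1 = 3:
  S[X_1,X_1] = ((-3.5)·(-3.5) + (3.5)·(3.5) + (-0.5)·(-0.5) + (0.5)·(0.5)) / 3 = 25/3 = 8.3333
  S[X_1,X_2] = ((-3.5)·(-3.75) + (3.5)·(0.25) + (-0.5)·(-0.75) + (0.5)·(4.25)) / 3 = 16.5/3 = 5.5
  S[X_2,X_2] = ((-3.75)·(-3.75) + (0.25)·(0.25) + (-0.75)·(-0.75) + (4.25)·(4.25)) / 3 = 32.75/3 = 10.9167
  S = [[8.3333, 5.5],
 [5.5, 10.9167]].

Step 3 — invert S. det(S) = 8.3333·10.9167 - (5.5)² = 60.7222.
  S^{-1} = (1/det) · [[d, -b], [-b, a]] = [[0.1798, -0.0906],
 [-0.0906, 0.1372]].

Step 4 — quadratic form (x̄ - mu_0)^T · S^{-1} · (x̄ - mu_0):
  S^{-1} · (x̄ - mu_0) = (-0.1565, -0.0357),
  (x̄ - mu_0)^T · [...] = (-1.5)·(-0.1565) + (-1.25)·(-0.0357) = 0.2793.

Step 5 — scale by n: T² = 4 · 0.2793 = 1.1171.

T² ≈ 1.1171


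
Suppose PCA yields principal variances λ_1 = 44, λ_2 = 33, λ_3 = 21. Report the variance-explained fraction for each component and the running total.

Step 1 — total variance = trace(Sigma) = Σ λ_i = 44 + 33 + 21 = 98.

Step 2 — fraction explained by component i = λ_i / Σ λ:
  PC1: 44/98 = 0.449
  PC2: 33/98 = 0.3367
  PC3: 21/98 = 0.2143

Step 3 — cumulative fraction after k components = (λ_1 + ... + λ_k) / Σ λ:
  k = 1: 44/98 = 0.449
  k = 2: (44 + 33)/98 = 77/98 = 0.7857
  k = 3: (44 + 33 + 21)/98 = 98/98 = 1

Summary (fraction, with percent):

explained: PC1 0.449 (44.9%), PC2 0.3367 (33.67%), PC3 0.2143 (21.43%);  cumulative: 0.449, 0.7857, 1


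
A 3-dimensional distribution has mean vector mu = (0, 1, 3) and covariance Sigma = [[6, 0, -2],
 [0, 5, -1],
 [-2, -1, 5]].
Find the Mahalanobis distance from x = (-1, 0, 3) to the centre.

Step 1 — centre the observation: (x - mu) = (-1, -1, 0).

Step 2 — invert Sigma (cofactor / det for 3×3, or solve directly):
  Sigma^{-1} = [[0.1935, 0.0161, 0.0806],
 [0.0161, 0.2097, 0.0484],
 [0.0806, 0.0484, 0.2419]].

Step 3 — form the quadratic (x - mu)^T · Sigma^{-1} · (x - mu):
  Sigma^{-1} · (x - mu) = (-0.2097, -0.2258, -0.129).
  (x - mu)^T · [Sigma^{-1} · (x - mu)] = (-1)·(-0.2097) + (-1)·(-0.2258) + (0)·(-0.129) = 0.4355.

Step 4 — take square root: d = √(0.4355) ≈ 0.6599.

d(x, mu) = √(0.4355) ≈ 0.6599


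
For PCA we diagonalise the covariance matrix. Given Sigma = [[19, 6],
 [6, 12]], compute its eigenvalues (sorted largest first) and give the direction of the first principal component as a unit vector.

Step 1 — characteristic polynomial of 2×2 Sigma:
  det(Sigma - λI) = λ² - trace · λ + det = 0.
  trace = 19 + 12 = 31, det = 19·12 - (6)² = 192.
Step 2 — discriminant:
  Δ = trace² - 4·det = 961 - 768 = 193.
Step 3 — eigenvalues:
  λ = (trace ± √Δ)/2 = (31 ± 13.8924)/2,
  λ_1 = 22.4462,  λ_2 = 8.5538.

Step 4 — unit eigenvector for λ_1: solve (Sigma - λ_1 I)v = 0. First row:
  (19 - 22.4462)·v_x + (6)·v_y = 0, i.e. (-3.4462)·v_x + (6)·v_y = 0,
  so v ∝ (b, λ_1 - a) = (6, 3.4462) = u.
  ||u|| = √((6)² + (3.4462)²) = √(47.8764) ≈ 6.9193,
  v_1 = u/||u|| ≈ (0.8671, 0.4981) (||v_1|| = 1).

λ_1 = 22.4462,  λ_2 = 8.5538;  v_1 ≈ (0.8671, 0.4981)


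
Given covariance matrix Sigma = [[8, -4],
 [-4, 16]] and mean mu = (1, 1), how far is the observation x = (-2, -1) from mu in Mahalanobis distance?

Step 1 — centre the observation: (x - mu) = (-3, -2).

Step 2 — invert Sigma. det(Sigma) = 8·16 - (-4)² = 112.
  Sigma^{-1} = (1/det) · [[d, -b], [-b, a]] = [[0.1429, 0.0357],
 [0.0357, 0.0714]].

Step 3 — form the quadratic (x - mu)^T · Sigma^{-1} · (x - mu):
  Sigma^{-1} · (x - mu) = (-0.5, -0.25).
  (x - mu)^T · [Sigma^{-1} · (x - mu)] = (-3)·(-0.5) + (-2)·(-0.25) = 2.

Step 4 — take square root: d = √(2) ≈ 1.4142.

d(x, mu) = √(2) ≈ 1.4142


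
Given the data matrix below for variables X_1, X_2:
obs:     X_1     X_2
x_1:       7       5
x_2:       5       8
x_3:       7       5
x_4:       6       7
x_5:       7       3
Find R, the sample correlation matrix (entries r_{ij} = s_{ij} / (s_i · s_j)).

Step 1 — column means:
  mean(X_1) = (7 + 5 + 7 + 6 + 7) / 5 = 32/5 = 6.4
  mean(X_2) = (5 + 8 + 5 + 7 + 3) / 5 = 28/5 = 5.6

Step 2 — sample variances and covariances s[i,j] = (1/(n-1)) · Σ_k (x_{k,i} - mean_i) · (x_{k,j} - mean_j), with n-1 = 4:
  s[X_1,X_1] = ((0.6)·(0.6) + (-1.4)·(-1.4) + (0.6)·(0.6) + (-0.4)·(-0.4) + (0.6)·(0.6)) / 4 = 3.2/4 = 0.8
  s[X_1,X_2] = ((0.6)·(-0.6) + (-1.4)·(2.4) + (0.6)·(-0.6) + (-0.4)·(1.4) + (0.6)·(-2.6)) / 4 = -6.2/4 = -1.55
  s[X_2,X_2] = ((-0.6)·(-0.6) + (2.4)·(2.4) + (-0.6)·(-0.6) + (1.4)·(1.4) + (-2.6)·(-2.6)) / 4 = 15.2/4 = 3.8
  Sample standard deviations s_i = √(s[i,i]):
  s(X_1) = √(0.8) = 0.8944
  s(X_2) = √(3.8) = 1.9494

Step 3 — r_{ij} = s_{ij} / (s_i · s_j):
  r[X_1,X_1] = 1 (diagonal).
  r[X_1,X_2] = -1.55 / (0.8944 · 1.9494) = -1.55 / 1.7436 = -0.889
  r[X_2,X_2] = 1 (diagonal).

R is symmetric with unit diagonal. Assembling:

R = [[1, -0.889],
 [-0.889, 1]]


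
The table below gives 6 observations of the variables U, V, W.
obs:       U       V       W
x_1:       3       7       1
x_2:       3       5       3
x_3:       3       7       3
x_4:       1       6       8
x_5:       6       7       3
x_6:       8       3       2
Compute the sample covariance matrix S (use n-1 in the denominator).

Step 1 — column means:
  mean(U) = (3 + 3 + 3 + 1 + 6 + 8) / 6 = 24/6 = 4
  mean(V) = (7 + 5 + 7 + 6 + 7 + 3) / 6 = 35/6 = 5.8333
  mean(W) = (1 + 3 + 3 + 8 + 3 + 2) / 6 = 20/6 = 3.3333

Step 2 — sample covariance S[i,j] = (1/(n-1)) · Σ_k (x_{k,i} - mean_i) · (x_{k,j} - mean_j), with n-1 = 5.
  S[U,U] = ((-1)·(-1) + (-1)·(-1) + (-1)·(-1) + (-3)·(-3) + (2)·(2) + (4)·(4)) / 5 = 32/5 = 6.4
  S[U,V] = ((-1)·(1.1667) + (-1)·(-0.8333) + (-1)·(1.1667) + (-3)·(0.1667) + (2)·(1.1667) + (4)·(-2.8333)) / 5 = -11/5 = -2.2
  S[U,W] = ((-1)·(-2.3333) + (-1)·(-0.3333) + (-1)·(-0.3333) + (-3)·(4.6667) + (2)·(-0.3333) + (4)·(-1.3333)) / 5 = -17/5 = -3.4
  S[V,V] = ((1.1667)·(1.1667) + (-0.8333)·(-0.8333) + (1.1667)·(1.1667) + (0.1667)·(0.1667) + (1.1667)·(1.1667) + (-2.8333)·(-2.8333)) / 5 = 12.8333/5 = 2.5667
  S[V,W] = ((1.1667)·(-2.3333) + (-0.8333)·(-0.3333) + (1.1667)·(-0.3333) + (0.1667)·(4.6667) + (1.1667)·(-0.3333) + (-2.8333)·(-1.3333)) / 5 = 1.3333/5 = 0.2667
  S[W,W] = ((-2.3333)·(-2.3333) + (-0.3333)·(-0.3333) + (-0.3333)·(-0.3333) + (4.6667)·(4.6667) + (-0.3333)·(-0.3333) + (-1.3333)·(-1.3333)) / 5 = 29.3333/5 = 5.8667

S is symmetric (S[j,i] = S[i,j]). Assembling:

S = [[6.4, -2.2, -3.4],
 [-2.2, 2.5667, 0.2667],
 [-3.4, 0.2667, 5.8667]]


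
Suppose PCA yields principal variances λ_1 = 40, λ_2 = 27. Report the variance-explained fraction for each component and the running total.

Step 1 — total variance = trace(Sigma) = Σ λ_i = 40 + 27 = 67.

Step 2 — fraction explained by component i = λ_i / Σ λ:
  PC1: 40/67 = 0.597
  PC2: 27/67 = 0.403

Step 3 — cumulative fraction after k components = (λ_1 + ... + λ_k) / Σ λ:
  k = 1: 40/67 = 0.597
  k = 2: (40 + 27)/67 = 67/67 = 1

Summary (fraction, with percent):

explained: PC1 0.597 (59.7%), PC2 0.403 (40.3%);  cumulative: 0.597, 1


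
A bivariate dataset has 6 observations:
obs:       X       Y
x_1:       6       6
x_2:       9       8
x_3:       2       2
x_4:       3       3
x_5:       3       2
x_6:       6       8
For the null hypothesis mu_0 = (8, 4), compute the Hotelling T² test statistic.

Step 1 — sample mean vector:
  mean(X) = (6 + 9 + 2 + 3 + 3 + 6) / 6 = 29/6 = 4.8333
  mean(Y) = (6 + 8 + 2 + 3 + 2 + 8) / 6 = 29/6 = 4.8333
  x̄ = (4.8333, 4.8333),  deviation x̄ - mu_0 = (4.8333, 4.8333) - (8, 4) = (-3.1667, 0.8333).

Step 2 — sample covariance matrix, S[i,j] = (1/(n-1)) · Σ_k (x_{k,i} - mean_i) · (x_{k,j} - mean_j), divisor n-1 = 5:
  S[X,X] = ((1.1667)·(1.1667) + (4.1667)·(4.1667) + (-2.8333)·(-2.8333) + (-1.8333)·(-1.8333) + (-1.8333)·(-1.8333) + (1.1667)·(1.1667)) / 5 = 34.8333/5 = 6.9667
  S[X,Y] = ((1.1667)·(1.1667) + (4.1667)·(3.1667) + (-2.8333)·(-2.8333) + (-1.8333)·(-1.8333) + (-1.8333)·(-2.8333) + (1.1667)·(3.1667)) / 5 = 34.8333/5 = 6.9667
  S[Y,Y] = ((1.1667)·(1.1667) + (3.1667)·(3.1667) + (-2.8333)·(-2.8333) + (-1.8333)·(-1.8333) + (-2.8333)·(-2.8333) + (3.1667)·(3.1667)) / 5 = 40.8333/5 = 8.1667
  S = [[6.9667, 6.9667],
 [6.9667, 8.1667]].

Step 3 — invert S. det(S) = 6.9667·8.1667 - (6.9667)² = 8.36.
  S^{-1} = (1/det) · [[d, -b], [-b, a]] = [[0.9769, -0.8333],
 [-0.8333, 0.8333]].

Step 4 — quadratic form (x̄ - mu_0)^T · S^{-1} · (x̄ - mu_0):
  S^{-1} · (x̄ - mu_0) = (-3.7879, 3.3333),
  (x̄ - mu_0)^T · [...] = (-3.1667)·(-3.7879) + (0.8333)·(3.3333) = 14.7727.

Step 5 — scale by n: T² = 6 · 14.7727 = 88.6364.

T² ≈ 88.6364


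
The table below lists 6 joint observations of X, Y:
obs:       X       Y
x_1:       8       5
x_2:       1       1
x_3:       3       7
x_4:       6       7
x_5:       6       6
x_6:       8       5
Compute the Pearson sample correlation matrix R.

Step 1 — column means:
  mean(X) = (8 + 1 + 3 + 6 + 6 + 8) / 6 = 32/6 = 5.3333
  mean(Y) = (5 + 1 + 7 + 7 + 6 + 5) / 6 = 31/6 = 5.1667

Step 2 — sample variances and covariances s[i,j] = (1/(n-1)) · Σ_k (x_{k,i} - mean_i) · (x_{k,j} - mean_j), with n-1 = 5:
  s[X,X] = ((2.6667)·(2.6667) + (-4.3333)·(-4.3333) + (-2.3333)·(-2.3333) + (0.6667)·(0.6667) + (0.6667)·(0.6667) + (2.6667)·(2.6667)) / 5 = 39.3333/5 = 7.8667
  s[X,Y] = ((2.6667)·(-0.1667) + (-4.3333)·(-4.1667) + (-2.3333)·(1.8333) + (0.6667)·(1.8333) + (0.6667)·(0.8333) + (2.6667)·(-0.1667)) / 5 = 14.6667/5 = 2.9333
  s[Y,Y] = ((-0.1667)·(-0.1667) + (-4.1667)·(-4.1667) + (1.8333)·(1.8333) + (1.8333)·(1.8333) + (0.8333)·(0.8333) + (-0.1667)·(-0.1667)) / 5 = 24.8333/5 = 4.9667
  Sample standard deviations s_i = √(s[i,i]):
  s(X) = √(7.8667) = 2.8048
  s(Y) = √(4.9667) = 2.2286

Step 3 — r_{ij} = s_{ij} / (s_i · s_j):
  r[X,X] = 1 (diagonal).
  r[X,Y] = 2.9333 / (2.8048 · 2.2286) = 2.9333 / 6.2507 = 0.4693
  r[Y,Y] = 1 (diagonal).

R is symmetric with unit diagonal. Assembling:

R = [[1, 0.4693],
 [0.4693, 1]]


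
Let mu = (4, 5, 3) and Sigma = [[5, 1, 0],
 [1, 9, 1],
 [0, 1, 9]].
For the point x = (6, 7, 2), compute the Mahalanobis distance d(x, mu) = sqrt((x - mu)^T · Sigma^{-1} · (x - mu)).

Step 1 — centre the observation: (x - mu) = (2, 2, -1).

Step 2 — invert Sigma (cofactor / det for 3×3, or solve directly):
  Sigma^{-1} = [[0.2046, -0.023, 0.0026],
 [-0.023, 0.1151, -0.0128],
 [0.0026, -0.0128, 0.1125]].

Step 3 — form the quadratic (x - mu)^T · Sigma^{-1} · (x - mu):
  Sigma^{-1} · (x - mu) = (0.3606, 0.1969, -0.133).
  (x - mu)^T · [Sigma^{-1} · (x - mu)] = (2)·(0.3606) + (2)·(0.1969) + (-1)·(-0.133) = 1.2481.

Step 4 — take square root: d = √(1.2481) ≈ 1.1172.

d(x, mu) = √(1.2481) ≈ 1.1172


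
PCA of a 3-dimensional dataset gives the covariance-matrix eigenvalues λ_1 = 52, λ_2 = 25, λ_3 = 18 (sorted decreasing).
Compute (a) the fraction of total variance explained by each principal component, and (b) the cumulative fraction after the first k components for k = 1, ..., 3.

Step 1 — total variance = trace(Sigma) = Σ λ_i = 52 + 25 + 18 = 95.

Step 2 — fraction explained by component i = λ_i / Σ λ:
  PC1: 52/95 = 0.5474
  PC2: 25/95 = 0.2632
  PC3: 18/95 = 0.1895

Step 3 — cumulative fraction after k components = (λ_1 + ... + λ_k) / Σ λ:
  k = 1: 52/95 = 0.5474
  k = 2: (52 + 25)/95 = 77/95 = 0.8105
  k = 3: (52 + 25 + 18)/95 = 95/95 = 1

Summary (fraction, with percent):

explained: PC1 0.5474 (54.74%), PC2 0.2632 (26.32%), PC3 0.1895 (18.95%);  cumulative: 0.5474, 0.8105, 1


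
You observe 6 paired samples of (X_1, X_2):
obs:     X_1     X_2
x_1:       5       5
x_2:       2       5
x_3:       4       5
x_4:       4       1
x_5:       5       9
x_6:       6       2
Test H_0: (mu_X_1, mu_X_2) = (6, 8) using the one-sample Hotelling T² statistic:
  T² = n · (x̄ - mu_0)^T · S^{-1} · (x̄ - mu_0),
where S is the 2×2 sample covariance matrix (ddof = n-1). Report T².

Step 1 — sample mean vector:
  mean(X_1) = (5 + 2 + 4 + 4 + 5 + 6) / 6 = 26/6 = 4.3333
  mean(X_2) = (5 + 5 + 5 + 1 + 9 + 2) / 6 = 27/6 = 4.5
  x̄ = (4.3333, 4.5),  deviation x̄ - mu_0 = (4.3333, 4.5) - (6, 8) = (-1.6667, -3.5).

Step 2 — sample covariance matrix, S[i,j] = (1/(n-1)) · Σ_k (x_{k,i} - mean_i) · (x_{k,j} - mean_j), divisor n-1 = 5:
  S[X_1,X_1] = ((0.6667)·(0.6667) + (-2.3333)·(-2.3333) + (-0.3333)·(-0.3333) + (-0.3333)·(-0.3333) + (0.6667)·(0.6667) + (1.6667)·(1.6667)) / 5 = 9.3333/5 = 1.8667
  S[X_1,X_2] = ((0.6667)·(0.5) + (-2.3333)·(0.5) + (-0.3333)·(0.5) + (-0.3333)·(-3.5) + (0.6667)·(4.5) + (1.6667)·(-2.5)) / 5 = -1/5 = -0.2
  S[X_2,X_2] = ((0.5)·(0.5) + (0.5)·(0.5) + (0.5)·(0.5) + (-3.5)·(-3.5) + (4.5)·(4.5) + (-2.5)·(-2.5)) / 5 = 39.5/5 = 7.9
  S = [[1.8667, -0.2],
 [-0.2, 7.9]].

Step 3 — invert S. det(S) = 1.8667·7.9 - (-0.2)² = 14.7067.
  S^{-1} = (1/det) · [[d, -b], [-b, a]] = [[0.5372, 0.0136],
 [0.0136, 0.1269]].

Step 4 — quadratic form (x̄ - mu_0)^T · S^{-1} · (x̄ - mu_0):
  S^{-1} · (x̄ - mu_0) = (-0.9429, -0.4669),
  (x̄ - mu_0)^T · [...] = (-1.6667)·(-0.9429) + (-3.5)·(-0.4669) = 3.2057.

Step 5 — scale by n: T² = 6 · 3.2057 = 19.2339.

T² ≈ 19.2339


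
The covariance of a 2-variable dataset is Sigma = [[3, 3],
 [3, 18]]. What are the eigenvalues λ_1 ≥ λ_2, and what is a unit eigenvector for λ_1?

Step 1 — characteristic polynomial of 2×2 Sigma:
  det(Sigma - λI) = λ² - trace · λ + det = 0.
  trace = 3 + 18 = 21, det = 3·18 - (3)² = 45.
Step 2 — discriminant:
  Δ = trace² - 4·det = 441 - 180 = 261.
Step 3 — eigenvalues:
  λ = (trace ± √Δ)/2 = (21 ± 16.1555)/2,
  λ_1 = 18.5777,  λ_2 = 2.4223.

Step 4 — unit eigenvector for λ_1: solve (Sigma - λ_1 I)v = 0. First row:
  (3 - 18.5777)·v_x + (3)·v_y = 0, i.e. (-15.5777)·v_x + (3)·v_y = 0,
  so v ∝ (b, λ_1 - a) = (3, 15.5777) = u.
  ||u|| = √((3)² + (15.5777)²) = √(251.6662) ≈ 15.864,
  v_1 = u/||u|| ≈ (0.1891, 0.982) (||v_1|| = 1).

λ_1 = 18.5777,  λ_2 = 2.4223;  v_1 ≈ (0.1891, 0.982)


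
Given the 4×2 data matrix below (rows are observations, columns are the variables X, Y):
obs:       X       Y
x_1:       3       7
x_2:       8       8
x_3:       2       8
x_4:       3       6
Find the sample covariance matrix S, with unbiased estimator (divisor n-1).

Step 1 — column means:
  mean(X) = (3 + 8 + 2 + 3) / 4 = 16/4 = 4
  mean(Y) = (7 + 8 + 8 + 6) / 4 = 29/4 = 7.25

Step 2 — sample covariance S[i,j] = (1/(n-1)) · Σ_k (x_{k,i} - mean_i) · (x_{k,j} - mean_j), with n-1 = 3.
  S[X,X] = ((-1)·(-1) + (4)·(4) + (-2)·(-2) + (-1)·(-1)) / 3 = 22/3 = 7.3333
  S[X,Y] = ((-1)·(-0.25) + (4)·(0.75) + (-2)·(0.75) + (-1)·(-1.25)) / 3 = 3/3 = 1
  S[Y,Y] = ((-0.25)·(-0.25) + (0.75)·(0.75) + (0.75)·(0.75) + (-1.25)·(-1.25)) / 3 = 2.75/3 = 0.9167

S is symmetric (S[j,i] = S[i,j]). Assembling:

S = [[7.3333, 1],
 [1, 0.9167]]


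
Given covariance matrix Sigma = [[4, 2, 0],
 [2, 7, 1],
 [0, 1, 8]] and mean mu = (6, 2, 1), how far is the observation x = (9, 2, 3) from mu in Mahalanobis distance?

Step 1 — centre the observation: (x - mu) = (3, 0, 2).

Step 2 — invert Sigma (cofactor / det for 3×3, or solve directly):
  Sigma^{-1} = [[0.2926, -0.0851, 0.0106],
 [-0.0851, 0.1702, -0.0213],
 [0.0106, -0.0213, 0.1277]].

Step 3 — form the quadratic (x - mu)^T · Sigma^{-1} · (x - mu):
  Sigma^{-1} · (x - mu) = (0.8989, -0.2979, 0.2872).
  (x - mu)^T · [Sigma^{-1} · (x - mu)] = (3)·(0.8989) + (0)·(-0.2979) + (2)·(0.2872) = 3.2713.

Step 4 — take square root: d = √(3.2713) ≈ 1.8087.

d(x, mu) = √(3.2713) ≈ 1.8087


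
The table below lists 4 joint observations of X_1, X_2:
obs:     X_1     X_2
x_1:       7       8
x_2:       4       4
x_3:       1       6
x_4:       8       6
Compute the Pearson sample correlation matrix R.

Step 1 — column means:
  mean(X_1) = (7 + 4 + 1 + 8) / 4 = 20/4 = 5
  mean(X_2) = (8 + 4 + 6 + 6) / 4 = 24/4 = 6

Step 2 — sample variances and covariances s[i,j] = (1/(n-1)) · Σ_k (x_{k,i} - mean_i) · (x_{k,j} - mean_j), with n-1 = 3:
  s[X_1,X_1] = ((2)·(2) + (-1)·(-1) + (-4)·(-4) + (3)·(3)) / 3 = 30/3 = 10
  s[X_1,X_2] = ((2)·(2) + (-1)·(-2) + (-4)·(0) + (3)·(0)) / 3 = 6/3 = 2
  s[X_2,X_2] = ((2)·(2) + (-2)·(-2) + (0)·(0) + (0)·(0)) / 3 = 8/3 = 2.6667
  Sample standard deviations s_i = √(s[i,i]):
  s(X_1) = √(10) = 3.1623
  s(X_2) = √(2.6667) = 1.633

Step 3 — r_{ij} = s_{ij} / (s_i · s_j):
  r[X_1,X_1] = 1 (diagonal).
  r[X_1,X_2] = 2 / (3.1623 · 1.633) = 2 / 5.164 = 0.3873
  r[X_2,X_2] = 1 (diagonal).

R is symmetric with unit diagonal. Assembling:

R = [[1, 0.3873],
 [0.3873, 1]]


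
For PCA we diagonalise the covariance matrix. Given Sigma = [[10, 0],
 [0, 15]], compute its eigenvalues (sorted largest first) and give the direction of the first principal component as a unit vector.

Step 1 — characteristic polynomial of 2×2 Sigma:
  det(Sigma - λI) = λ² - trace · λ + det = 0.
  trace = 10 + 15 = 25, det = 10·15 - (0)² = 150.
Step 2 — discriminant:
  Δ = trace² - 4·det = 625 - 600 = 25.
Step 3 — eigenvalues:
  λ = (trace ± √Δ)/2 = (25 ± 5)/2,
  λ_1 = 15,  λ_2 = 10.

Step 4 — unit eigenvector for λ_1: Sigma is diagonal, so its eigenvectors are the coordinate axes. λ_1 = 15 is the diagonal entry on the second coordinate axis, hence
  v_1 = (0, 1) (||v_1|| = 1).

λ_1 = 15,  λ_2 = 10;  v_1 ≈ (0, 1)


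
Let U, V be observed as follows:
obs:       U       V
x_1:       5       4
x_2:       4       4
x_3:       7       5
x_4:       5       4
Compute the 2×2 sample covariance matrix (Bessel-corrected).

Step 1 — column means:
  mean(U) = (5 + 4 + 7 + 5) / 4 = 21/4 = 5.25
  mean(V) = (4 + 4 + 5 + 4) / 4 = 17/4 = 4.25

Step 2 — sample covariance S[i,j] = (1/(n-1)) · Σ_k (x_{k,i} - mean_i) · (x_{k,j} - mean_j), with n-1 = 3.
  S[U,U] = ((-0.25)·(-0.25) + (-1.25)·(-1.25) + (1.75)·(1.75) + (-0.25)·(-0.25)) / 3 = 4.75/3 = 1.5833
  S[U,V] = ((-0.25)·(-0.25) + (-1.25)·(-0.25) + (1.75)·(0.75) + (-0.25)·(-0.25)) / 3 = 1.75/3 = 0.5833
  S[V,V] = ((-0.25)·(-0.25) + (-0.25)·(-0.25) + (0.75)·(0.75) + (-0.25)·(-0.25)) / 3 = 0.75/3 = 0.25

S is symmetric (S[j,i] = S[i,j]). Assembling:

S = [[1.5833, 0.5833],
 [0.5833, 0.25]]


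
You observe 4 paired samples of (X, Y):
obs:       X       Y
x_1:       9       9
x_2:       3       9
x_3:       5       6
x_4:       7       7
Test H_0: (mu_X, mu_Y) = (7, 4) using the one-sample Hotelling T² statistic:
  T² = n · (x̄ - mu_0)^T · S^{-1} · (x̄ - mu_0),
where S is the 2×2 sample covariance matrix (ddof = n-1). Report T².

Step 1 — sample mean vector:
  mean(X) = (9 + 3 + 5 + 7) / 4 = 24/4 = 6
  mean(Y) = (9 + 9 + 6 + 7) / 4 = 31/4 = 7.75
  x̄ = (6, 7.75),  deviation x̄ - mu_0 = (6, 7.75) - (7, 4) = (-1, 3.75).

Step 2 — sample covariance matrix, S[i,j] = (1/(n-1)) · Σ_k (x_{k,i} - mean_i) · (x_{k,j} - mean_j), divisor n-1 = 3:
  S[X,X] = ((3)·(3) + (-3)·(-3) + (-1)·(-1) + (1)·(1)) / 3 = 20/3 = 6.6667
  S[X,Y] = ((3)·(1.25) + (-3)·(1.25) + (-1)·(-1.75) + (1)·(-0.75)) / 3 = 1/3 = 0.3333
  S[Y,Y] = ((1.25)·(1.25) + (1.25)·(1.25) + (-1.75)·(-1.75) + (-0.75)·(-0.75)) / 3 = 6.75/3 = 2.25
  S = [[6.6667, 0.3333],
 [0.3333, 2.25]].

Step 3 — invert S. det(S) = 6.6667·2.25 - (0.3333)² = 14.8889.
  S^{-1} = (1/det) · [[d, -b], [-b, a]] = [[0.1511, -0.0224],
 [-0.0224, 0.4478]].

Step 4 — quadratic form (x̄ - mu_0)^T · S^{-1} · (x̄ - mu_0):
  S^{-1} · (x̄ - mu_0) = (-0.2351, 1.7015),
  (x̄ - mu_0)^T · [...] = (-1)·(-0.2351) + (3.75)·(1.7015) = 6.6157.

Step 5 — scale by n: T² = 4 · 6.6157 = 26.4627.

T² ≈ 26.4627


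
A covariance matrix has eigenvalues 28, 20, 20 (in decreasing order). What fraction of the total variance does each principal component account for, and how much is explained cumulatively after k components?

Step 1 — total variance = trace(Sigma) = Σ λ_i = 28 + 20 + 20 = 68.

Step 2 — fraction explained by component i = λ_i / Σ λ:
  PC1: 28/68 = 0.4118
  PC2: 20/68 = 0.2941
  PC3: 20/68 = 0.2941

Step 3 — cumulative fraction after k components = (λ_1 + ... + λ_k) / Σ λ:
  k = 1: 28/68 = 0.4118
  k = 2: (28 + 20)/68 = 48/68 = 0.7059
  k = 3: (28 + 20 + 20)/68 = 68/68 = 1

Summary (fraction, with percent):

explained: PC1 0.4118 (41.18%), PC2 0.2941 (29.41%), PC3 0.2941 (29.41%);  cumulative: 0.4118, 0.7059, 1


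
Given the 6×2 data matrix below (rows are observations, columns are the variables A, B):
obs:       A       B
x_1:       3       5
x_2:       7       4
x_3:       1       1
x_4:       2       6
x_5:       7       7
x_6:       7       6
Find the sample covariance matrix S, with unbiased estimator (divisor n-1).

Step 1 — column means:
  mean(A) = (3 + 7 + 1 + 2 + 7 + 7) / 6 = 27/6 = 4.5
  mean(B) = (5 + 4 + 1 + 6 + 7 + 6) / 6 = 29/6 = 4.8333

Step 2 — sample covariance S[i,j] = (1/(n-1)) · Σ_k (x_{k,i} - mean_i) · (x_{k,j} - mean_j), with n-1 = 5.
  S[A,A] = ((-1.5)·(-1.5) + (2.5)·(2.5) + (-3.5)·(-3.5) + (-2.5)·(-2.5) + (2.5)·(2.5) + (2.5)·(2.5)) / 5 = 39.5/5 = 7.9
  S[A,B] = ((-1.5)·(0.1667) + (2.5)·(-0.8333) + (-3.5)·(-3.8333) + (-2.5)·(1.1667) + (2.5)·(2.1667) + (2.5)·(1.1667)) / 5 = 16.5/5 = 3.3
  S[B,B] = ((0.1667)·(0.1667) + (-0.8333)·(-0.8333) + (-3.8333)·(-3.8333) + (1.1667)·(1.1667) + (2.1667)·(2.1667) + (1.1667)·(1.1667)) / 5 = 22.8333/5 = 4.5667

S is symmetric (S[j,i] = S[i,j]). Assembling:

S = [[7.9, 3.3],
 [3.3, 4.5667]]


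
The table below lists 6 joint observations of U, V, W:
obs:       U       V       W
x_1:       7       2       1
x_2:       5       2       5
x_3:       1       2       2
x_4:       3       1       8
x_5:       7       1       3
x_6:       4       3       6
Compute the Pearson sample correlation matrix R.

Step 1 — column means:
  mean(U) = (7 + 5 + 1 + 3 + 7 + 4) / 6 = 27/6 = 4.5
  mean(V) = (2 + 2 + 2 + 1 + 1 + 3) / 6 = 11/6 = 1.8333
  mean(W) = (1 + 5 + 2 + 8 + 3 + 6) / 6 = 25/6 = 4.1667

Step 2 — sample variances and covariances s[i,j] = (1/(n-1)) · Σ_k (x_{k,i} - mean_i) · (x_{k,j} - mean_j), with n-1 = 5:
  s[U,U] = ((2.5)·(2.5) + (0.5)·(0.5) + (-3.5)·(-3.5) + (-1.5)·(-1.5) + (2.5)·(2.5) + (-0.5)·(-0.5)) / 5 = 27.5/5 = 5.5
  s[U,V] = ((2.5)·(0.1667) + (0.5)·(0.1667) + (-3.5)·(0.1667) + (-1.5)·(-0.8333) + (2.5)·(-0.8333) + (-0.5)·(1.1667)) / 5 = -1.5/5 = -0.3
  s[U,W] = ((2.5)·(-3.1667) + (0.5)·(0.8333) + (-3.5)·(-2.1667) + (-1.5)·(3.8333) + (2.5)·(-1.1667) + (-0.5)·(1.8333)) / 5 = -9.5/5 = -1.9
  s[V,V] = ((0.1667)·(0.1667) + (0.1667)·(0.1667) + (0.1667)·(0.1667) + (-0.8333)·(-0.8333) + (-0.8333)·(-0.8333) + (1.1667)·(1.1667)) / 5 = 2.8333/5 = 0.5667
  s[V,W] = ((0.1667)·(-3.1667) + (0.1667)·(0.8333) + (0.1667)·(-2.1667) + (-0.8333)·(3.8333) + (-0.8333)·(-1.1667) + (1.1667)·(1.8333)) / 5 = -0.8333/5 = -0.1667
  s[W,W] = ((-3.1667)·(-3.1667) + (0.8333)·(0.8333) + (-2.1667)·(-2.1667) + (3.8333)·(3.8333) + (-1.1667)·(-1.1667) + (1.8333)·(1.8333)) / 5 = 34.8333/5 = 6.9667
  Sample standard deviations s_i = √(s[i,i]):
  s(U) = √(5.5) = 2.3452
  s(V) = √(0.5667) = 0.7528
  s(W) = √(6.9667) = 2.6394

Step 3 — r_{ij} = s_{ij} / (s_i · s_j):
  r[U,U] = 1 (diagonal).
  r[U,V] = -0.3 / (2.3452 · 0.7528) = -0.3 / 1.7654 = -0.1699
  r[U,W] = -1.9 / (2.3452 · 2.6394) = -1.9 / 6.19 = -0.3069
  r[V,V] = 1 (diagonal).
  r[V,W] = -0.1667 / (0.7528 · 2.6394) = -0.1667 / 1.9869 = -0.0839
  r[W,W] = 1 (diagonal).

R is symmetric with unit diagonal. Assembling:

R = [[1, -0.1699, -0.3069],
 [-0.1699, 1, -0.0839],
 [-0.3069, -0.0839, 1]]


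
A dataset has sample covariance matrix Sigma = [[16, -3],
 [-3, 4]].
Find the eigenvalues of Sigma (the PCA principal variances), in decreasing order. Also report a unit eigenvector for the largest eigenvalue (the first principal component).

Step 1 — characteristic polynomial of 2×2 Sigma:
  det(Sigma - λI) = λ² - trace · λ + det = 0.
  trace = 16 + 4 = 20, det = 16·4 - (-3)² = 55.
Step 2 — discriminant:
  Δ = trace² - 4·det = 400 - 220 = 180.
Step 3 — eigenvalues:
  λ = (trace ± √Δ)/2 = (20 ± 13.4164)/2,
  λ_1 = 16.7082,  λ_2 = 3.2918.

Step 4 — unit eigenvector for λ_1: solve (Sigma - λ_1 I)v = 0. First row:
  (16 - 16.7082)·v_x + (-3)·v_y = 0, i.e. (-0.7082)·v_x + (-3)·v_y = 0,
  so v ∝ (b, λ_1 - a) = (-3, 0.7082); multiply by -1 so the first entry is positive: u = (3, -0.7082).
  ||u|| = √((3)² + (-0.7082)²) = √(9.5016) ≈ 3.0825,
  v_1 = u/||u|| ≈ (0.9732, -0.2298) (||v_1|| = 1).

λ_1 = 16.7082,  λ_2 = 3.2918;  v_1 ≈ (0.9732, -0.2298)


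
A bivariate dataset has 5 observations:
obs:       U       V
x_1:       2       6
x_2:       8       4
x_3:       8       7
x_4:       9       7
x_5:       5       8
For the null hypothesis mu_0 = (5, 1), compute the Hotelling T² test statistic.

Step 1 — sample mean vector:
  mean(U) = (2 + 8 + 8 + 9 + 5) / 5 = 32/5 = 6.4
  mean(V) = (6 + 4 + 7 + 7 + 8) / 5 = 32/5 = 6.4
  x̄ = (6.4, 6.4),  deviation x̄ - mu_0 = (6.4, 6.4) - (5, 1) = (1.4, 5.4).

Step 2 — sample covariance matrix, S[i,j] = (1/(n-1)) · Σ_k (x_{k,i} - mean_i) · (x_{k,j} - mean_j), divisor n-1 = 4:
  S[U,U] = ((-4.4)·(-4.4) + (1.6)·(1.6) + (1.6)·(1.6) + (2.6)·(2.6) + (-1.4)·(-1.4)) / 4 = 33.2/4 = 8.3
  S[U,V] = ((-4.4)·(-0.4) + (1.6)·(-2.4) + (1.6)·(0.6) + (2.6)·(0.6) + (-1.4)·(1.6)) / 4 = -1.8/4 = -0.45
  S[V,V] = ((-0.4)·(-0.4) + (-2.4)·(-2.4) + (0.6)·(0.6) + (0.6)·(0.6) + (1.6)·(1.6)) / 4 = 9.2/4 = 2.3
  S = [[8.3, -0.45],
 [-0.45, 2.3]].

Step 3 — invert S. det(S) = 8.3·2.3 - (-0.45)² = 18.8875.
  S^{-1} = (1/det) · [[d, -b], [-b, a]] = [[0.1218, 0.0238],
 [0.0238, 0.4394]].

Step 4 — quadratic form (x̄ - mu_0)^T · S^{-1} · (x̄ - mu_0):
  S^{-1} · (x̄ - mu_0) = (0.2991, 2.4064),
  (x̄ - mu_0)^T · [...] = (1.4)·(0.2991) + (5.4)·(2.4064) = 13.4131.

Step 5 — scale by n: T² = 5 · 13.4131 = 67.0655.

T² ≈ 67.0655


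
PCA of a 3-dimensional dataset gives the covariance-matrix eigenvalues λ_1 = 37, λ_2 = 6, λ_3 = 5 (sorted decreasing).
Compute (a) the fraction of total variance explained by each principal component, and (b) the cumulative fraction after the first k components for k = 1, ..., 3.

Step 1 — total variance = trace(Sigma) = Σ λ_i = 37 + 6 + 5 = 48.

Step 2 — fraction explained by component i = λ_i / Σ λ:
  PC1: 37/48 = 0.7708
  PC2: 6/48 = 0.125
  PC3: 5/48 = 0.1042

Step 3 — cumulative fraction after k components = (λ_1 + ... + λ_k) / Σ λ:
  k = 1: 37/48 = 0.7708
  k = 2: (37 + 6)/48 = 43/48 = 0.8958
  k = 3: (37 + 6 + 5)/48 = 48/48 = 1

Summary (fraction, with percent):

explained: PC1 0.7708 (77.08%), PC2 0.125 (12.5%), PC3 0.1042 (10.42%);  cumulative: 0.7708, 0.8958, 1


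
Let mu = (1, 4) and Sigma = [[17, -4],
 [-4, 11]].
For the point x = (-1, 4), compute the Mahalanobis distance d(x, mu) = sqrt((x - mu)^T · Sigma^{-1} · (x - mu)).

Step 1 — centre the observation: (x - mu) = (-2, 0).

Step 2 — invert Sigma. det(Sigma) = 17·11 - (-4)² = 171.
  Sigma^{-1} = (1/det) · [[d, -b], [-b, a]] = [[0.0643, 0.0234],
 [0.0234, 0.0994]].

Step 3 — form the quadratic (x - mu)^T · Sigma^{-1} · (x - mu):
  Sigma^{-1} · (x - mu) = (-0.1287, -0.0468).
  (x - mu)^T · [Sigma^{-1} · (x - mu)] = (-2)·(-0.1287) + (0)·(-0.0468) = 0.2573.

Step 4 — take square root: d = √(0.2573) ≈ 0.5073.

d(x, mu) = √(0.2573) ≈ 0.5073


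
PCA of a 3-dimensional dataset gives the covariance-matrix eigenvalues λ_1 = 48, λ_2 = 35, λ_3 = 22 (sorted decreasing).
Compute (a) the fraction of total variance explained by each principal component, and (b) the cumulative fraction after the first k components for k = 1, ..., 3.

Step 1 — total variance = trace(Sigma) = Σ λ_i = 48 + 35 + 22 = 105.

Step 2 — fraction explained by component i = λ_i / Σ λ:
  PC1: 48/105 = 0.4571
  PC2: 35/105 = 0.3333
  PC3: 22/105 = 0.2095

Step 3 — cumulative fraction after k components = (λ_1 + ... + λ_k) / Σ λ:
  k = 1: 48/105 = 0.4571
  k = 2: (48 + 35)/105 = 83/105 = 0.7905
  k = 3: (48 + 35 + 22)/105 = 105/105 = 1

Summary (fraction, with percent):

explained: PC1 0.4571 (45.71%), PC2 0.3333 (33.33%), PC3 0.2095 (20.95%);  cumulative: 0.4571, 0.7905, 1


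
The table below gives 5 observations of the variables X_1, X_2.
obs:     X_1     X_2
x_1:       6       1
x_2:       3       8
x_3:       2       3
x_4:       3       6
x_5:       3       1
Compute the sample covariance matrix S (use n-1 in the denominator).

Step 1 — column means:
  mean(X_1) = (6 + 3 + 2 + 3 + 3) / 5 = 17/5 = 3.4
  mean(X_2) = (1 + 8 + 3 + 6 + 1) / 5 = 19/5 = 3.8

Step 2 — sample covariance S[i,j] = (1/(n-1)) · Σ_k (x_{k,i} - mean_i) · (x_{k,j} - mean_j), with n-1 = 4.
  S[X_1,X_1] = ((2.6)·(2.6) + (-0.4)·(-0.4) + (-1.4)·(-1.4) + (-0.4)·(-0.4) + (-0.4)·(-0.4)) / 4 = 9.2/4 = 2.3
  S[X_1,X_2] = ((2.6)·(-2.8) + (-0.4)·(4.2) + (-1.4)·(-0.8) + (-0.4)·(2.2) + (-0.4)·(-2.8)) / 4 = -7.6/4 = -1.9
  S[X_2,X_2] = ((-2.8)·(-2.8) + (4.2)·(4.2) + (-0.8)·(-0.8) + (2.2)·(2.2) + (-2.8)·(-2.8)) / 4 = 38.8/4 = 9.7

S is symmetric (S[j,i] = S[i,j]). Assembling:

S = [[2.3, -1.9],
 [-1.9, 9.7]]


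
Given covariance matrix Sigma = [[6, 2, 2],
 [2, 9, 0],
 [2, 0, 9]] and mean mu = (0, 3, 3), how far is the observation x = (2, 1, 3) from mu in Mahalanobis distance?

Step 1 — centre the observation: (x - mu) = (2, -2, 0).

Step 2 — invert Sigma (cofactor / det for 3×3, or solve directly):
  Sigma^{-1} = [[0.1957, -0.0435, -0.0435],
 [-0.0435, 0.1208, 0.0097],
 [-0.0435, 0.0097, 0.1208]].

Step 3 — form the quadratic (x - mu)^T · Sigma^{-1} · (x - mu):
  Sigma^{-1} · (x - mu) = (0.4783, -0.3285, -0.1063).
  (x - mu)^T · [Sigma^{-1} · (x - mu)] = (2)·(0.4783) + (-2)·(-0.3285) + (0)·(-0.1063) = 1.6135.

Step 4 — take square root: d = √(1.6135) ≈ 1.2702.

d(x, mu) = √(1.6135) ≈ 1.2702


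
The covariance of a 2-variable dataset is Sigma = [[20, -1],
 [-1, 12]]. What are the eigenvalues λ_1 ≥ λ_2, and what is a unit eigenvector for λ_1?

Step 1 — characteristic polynomial of 2×2 Sigma:
  det(Sigma - λI) = λ² - trace · λ + det = 0.
  trace = 20 + 12 = 32, det = 20·12 - (-1)² = 239.
Step 2 — discriminant:
  Δ = trace² - 4·det = 1024 - 956 = 68.
Step 3 — eigenvalues:
  λ = (trace ± √Δ)/2 = (32 ± 8.2462)/2,
  λ_1 = 20.1231,  λ_2 = 11.8769.

Step 4 — unit eigenvector for λ_1: solve (Sigma - λ_1 I)v = 0. First row:
  (20 - 20.1231)·v_x + (-1)·v_y = 0, i.e. (-0.1231)·v_x + (-1)·v_y = 0,
  so v ∝ (b, λ_1 - a) = (-1, 0.1231); multiply by -1 so the first entry is positive: u = (1, -0.1231).
  ||u|| = √((1)² + (-0.1231)²) = √(1.0152) ≈ 1.0075,
  v_1 = u/||u|| ≈ (0.9925, -0.1222) (||v_1|| = 1).

λ_1 = 20.1231,  λ_2 = 11.8769;  v_1 ≈ (0.9925, -0.1222)


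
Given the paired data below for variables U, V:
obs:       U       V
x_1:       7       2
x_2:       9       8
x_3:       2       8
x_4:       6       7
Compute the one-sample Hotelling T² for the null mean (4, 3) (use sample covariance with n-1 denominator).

Step 1 — sample mean vector:
  mean(U) = (7 + 9 + 2 + 6) / 4 = 24/4 = 6
  mean(V) = (2 + 8 + 8 + 7) / 4 = 25/4 = 6.25
  x̄ = (6, 6.25),  deviation x̄ - mu_0 = (6, 6.25) - (4, 3) = (2, 3.25).

Step 2 — sample covariance matrix, S[i,j] = (1/(n-1)) · Σ_k (x_{k,i} - mean_i) · (x_{k,j} - mean_j), divisor n-1 = 3:
  S[U,U] = ((1)·(1) + (3)·(3) + (-4)·(-4) + (0)·(0)) / 3 = 26/3 = 8.6667
  S[U,V] = ((1)·(-4.25) + (3)·(1.75) + (-4)·(1.75) + (0)·(0.75)) / 3 = -6/3 = -2
  S[V,V] = ((-4.25)·(-4.25) + (1.75)·(1.75) + (1.75)·(1.75) + (0.75)·(0.75)) / 3 = 24.75/3 = 8.25
  S = [[8.6667, -2],
 [-2, 8.25]].

Step 3 — invert S. det(S) = 8.6667·8.25 - (-2)² = 67.5.
  S^{-1} = (1/det) · [[d, -b], [-b, a]] = [[0.1222, 0.0296],
 [0.0296, 0.1284]].

Step 4 — quadratic form (x̄ - mu_0)^T · S^{-1} · (x̄ - mu_0):
  S^{-1} · (x̄ - mu_0) = (0.3407, 0.4765),
  (x̄ - mu_0)^T · [...] = (2)·(0.3407) + (3.25)·(0.4765) = 2.2302.

Step 5 — scale by n: T² = 4 · 2.2302 = 8.921.

T² ≈ 8.921


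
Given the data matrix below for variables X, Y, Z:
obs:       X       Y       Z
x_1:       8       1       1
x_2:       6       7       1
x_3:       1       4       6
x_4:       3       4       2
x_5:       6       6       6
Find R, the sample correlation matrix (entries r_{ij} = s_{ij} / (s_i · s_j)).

Step 1 — column means:
  mean(X) = (8 + 6 + 1 + 3 + 6) / 5 = 24/5 = 4.8
  mean(Y) = (1 + 7 + 4 + 4 + 6) / 5 = 22/5 = 4.4
  mean(Z) = (1 + 1 + 6 + 2 + 6) / 5 = 16/5 = 3.2

Step 2 — sample variances and covariances s[i,j] = (1/(n-1)) · Σ_k (x_{k,i} - mean_i) · (x_{k,j} - mean_j), with n-1 = 4:
  s[X,X] = ((3.2)·(3.2) + (1.2)·(1.2) + (-3.8)·(-3.8) + (-1.8)·(-1.8) + (1.2)·(1.2)) / 4 = 30.8/4 = 7.7
  s[X,Y] = ((3.2)·(-3.4) + (1.2)·(2.6) + (-3.8)·(-0.4) + (-1.8)·(-0.4) + (1.2)·(1.6)) / 4 = -3.6/4 = -0.9
  s[X,Z] = ((3.2)·(-2.2) + (1.2)·(-2.2) + (-3.8)·(2.8) + (-1.8)·(-1.2) + (1.2)·(2.8)) / 4 = -14.8/4 = -3.7
  s[Y,Y] = ((-3.4)·(-3.4) + (2.6)·(2.6) + (-0.4)·(-0.4) + (-0.4)·(-0.4) + (1.6)·(1.6)) / 4 = 21.2/4 = 5.3
  s[Y,Z] = ((-3.4)·(-2.2) + (2.6)·(-2.2) + (-0.4)·(2.8) + (-0.4)·(-1.2) + (1.6)·(2.8)) / 4 = 5.6/4 = 1.4
  s[Z,Z] = ((-2.2)·(-2.2) + (-2.2)·(-2.2) + (2.8)·(2.8) + (-1.2)·(-1.2) + (2.8)·(2.8)) / 4 = 26.8/4 = 6.7
  Sample standard deviations s_i = √(s[i,i]):
  s(X) = √(7.7) = 2.7749
  s(Y) = √(5.3) = 2.3022
  s(Z) = √(6.7) = 2.5884

Step 3 — r_{ij} = s_{ij} / (s_i · s_j):
  r[X,X] = 1 (diagonal).
  r[X,Y] = -0.9 / (2.7749 · 2.3022) = -0.9 / 6.3883 = -0.1409
  r[X,Z] = -3.7 / (2.7749 · 2.5884) = -3.7 / 7.1826 = -0.5151
  r[Y,Y] = 1 (diagonal).
  r[Y,Z] = 1.4 / (2.3022 · 2.5884) = 1.4 / 5.959 = 0.2349
  r[Z,Z] = 1 (diagonal).

R is symmetric with unit diagonal. Assembling:

R = [[1, -0.1409, -0.5151],
 [-0.1409, 1, 0.2349],
 [-0.5151, 0.2349, 1]]


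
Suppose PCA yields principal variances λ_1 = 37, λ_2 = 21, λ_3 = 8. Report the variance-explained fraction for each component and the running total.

Step 1 — total variance = trace(Sigma) = Σ λ_i = 37 + 21 + 8 = 66.

Step 2 — fraction explained by component i = λ_i / Σ λ:
  PC1: 37/66 = 0.5606
  PC2: 21/66 = 0.3182
  PC3: 8/66 = 0.1212

Step 3 — cumulative fraction after k components = (λ_1 + ... + λ_k) / Σ λ:
  k = 1: 37/66 = 0.5606
  k = 2: (37 + 21)/66 = 58/66 = 0.8788
  k = 3: (37 + 21 + 8)/66 = 66/66 = 1

Summary (fraction, with percent):

explained: PC1 0.5606 (56.06%), PC2 0.3182 (31.82%), PC3 0.1212 (12.12%);  cumulative: 0.5606, 0.8788, 1


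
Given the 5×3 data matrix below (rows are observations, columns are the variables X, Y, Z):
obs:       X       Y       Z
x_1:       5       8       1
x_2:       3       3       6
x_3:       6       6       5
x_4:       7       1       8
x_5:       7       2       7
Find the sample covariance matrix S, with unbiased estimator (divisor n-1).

Step 1 — column means:
  mean(X) = (5 + 3 + 6 + 7 + 7) / 5 = 28/5 = 5.6
  mean(Y) = (8 + 3 + 6 + 1 + 2) / 5 = 20/5 = 4
  mean(Z) = (1 + 6 + 5 + 8 + 7) / 5 = 27/5 = 5.4

Step 2 — sample covariance S[i,j] = (1/(n-1)) · Σ_k (x_{k,i} - mean_i) · (x_{k,j} - mean_j), with n-1 = 4.
  S[X,X] = ((-0.6)·(-0.6) + (-2.6)·(-2.6) + (0.4)·(0.4) + (1.4)·(1.4) + (1.4)·(1.4)) / 4 = 11.2/4 = 2.8
  S[X,Y] = ((-0.6)·(4) + (-2.6)·(-1) + (0.4)·(2) + (1.4)·(-3) + (1.4)·(-2)) / 4 = -6/4 = -1.5
  S[X,Z] = ((-0.6)·(-4.4) + (-2.6)·(0.6) + (0.4)·(-0.4) + (1.4)·(2.6) + (1.4)·(1.6)) / 4 = 6.8/4 = 1.7
  S[Y,Y] = ((4)·(4) + (-1)·(-1) + (2)·(2) + (-3)·(-3) + (-2)·(-2)) / 4 = 34/4 = 8.5
  S[Y,Z] = ((4)·(-4.4) + (-1)·(0.6) + (2)·(-0.4) + (-3)·(2.6) + (-2)·(1.6)) / 4 = -30/4 = -7.5
  S[Z,Z] = ((-4.4)·(-4.4) + (0.6)·(0.6) + (-0.4)·(-0.4) + (2.6)·(2.6) + (1.6)·(1.6)) / 4 = 29.2/4 = 7.3

S is symmetric (S[j,i] = S[i,j]). Assembling:

S = [[2.8, -1.5, 1.7],
 [-1.5, 8.5, -7.5],
 [1.7, -7.5, 7.3]]
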